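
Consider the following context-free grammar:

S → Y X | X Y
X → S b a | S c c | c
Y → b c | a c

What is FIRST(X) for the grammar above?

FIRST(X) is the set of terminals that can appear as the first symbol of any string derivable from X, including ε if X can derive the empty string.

We compute FIRST(X) using the standard algorithm.
FIRST(S) = {a, b, c}
FIRST(X) = {a, b, c}
FIRST(Y) = {a, b}
Therefore, FIRST(X) = {a, b, c}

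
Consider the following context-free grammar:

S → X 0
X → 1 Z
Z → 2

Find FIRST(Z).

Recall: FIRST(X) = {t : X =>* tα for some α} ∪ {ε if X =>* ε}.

We compute FIRST(Z) using the standard algorithm.
FIRST(S) = {1}
FIRST(X) = {1}
FIRST(Z) = {2}
Therefore, FIRST(Z) = {2}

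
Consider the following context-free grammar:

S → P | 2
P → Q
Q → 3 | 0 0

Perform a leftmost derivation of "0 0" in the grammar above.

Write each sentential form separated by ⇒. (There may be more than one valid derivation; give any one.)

S ⇒ P ⇒ Q ⇒ 0 0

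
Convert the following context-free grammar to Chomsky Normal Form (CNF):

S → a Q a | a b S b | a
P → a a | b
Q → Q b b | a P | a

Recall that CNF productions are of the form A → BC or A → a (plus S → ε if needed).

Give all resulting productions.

TA → a; TB → b; S → a; P → b; Q → a; S → TA X0; X0 → Q TA; S → TA X1; X1 → TB X2; X2 → S TB; P → TA TA; Q → Q X3; X3 → TB TB; Q → TA P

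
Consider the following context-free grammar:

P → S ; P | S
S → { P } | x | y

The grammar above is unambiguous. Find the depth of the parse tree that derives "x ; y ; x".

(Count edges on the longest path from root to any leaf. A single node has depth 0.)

4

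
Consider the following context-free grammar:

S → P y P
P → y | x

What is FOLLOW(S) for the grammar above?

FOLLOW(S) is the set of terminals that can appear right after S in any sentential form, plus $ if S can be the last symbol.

We compute FOLLOW(S) using the standard algorithm.
FOLLOW(S) starts with {$}.
FIRST(P) = {x, y}
FIRST(S) = {x, y}
FOLLOW(P) = {$, y}
FOLLOW(S) = {$}
Therefore, FOLLOW(S) = {$}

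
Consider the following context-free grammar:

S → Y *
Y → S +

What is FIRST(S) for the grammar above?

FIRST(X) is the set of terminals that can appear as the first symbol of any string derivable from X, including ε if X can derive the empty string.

We compute FIRST(S) using the standard algorithm.
FIRST(S) = {}
FIRST(Y) = {}
Therefore, FIRST(S) = {}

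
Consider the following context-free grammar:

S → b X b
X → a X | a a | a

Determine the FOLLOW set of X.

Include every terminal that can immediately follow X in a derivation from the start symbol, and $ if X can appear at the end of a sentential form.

We compute FOLLOW(X) using the standard algorithm.
FOLLOW(S) starts with {$}.
FIRST(S) = {b}
FIRST(X) = {a}
FOLLOW(S) = {$}
FOLLOW(X) = {b}
Therefore, FOLLOW(X) = {b}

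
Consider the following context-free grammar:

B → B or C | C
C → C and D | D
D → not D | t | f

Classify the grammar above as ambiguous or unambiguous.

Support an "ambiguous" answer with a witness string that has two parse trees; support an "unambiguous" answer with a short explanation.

Unambiguous - every string in the language has a unique parse tree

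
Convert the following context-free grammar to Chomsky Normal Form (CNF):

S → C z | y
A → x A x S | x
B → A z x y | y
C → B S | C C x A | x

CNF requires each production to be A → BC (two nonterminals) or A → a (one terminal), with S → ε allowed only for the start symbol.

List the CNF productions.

TZ → z; S → y; TX → x; A → x; TY → y; B → y; C → x; S → C TZ; A → TX X0; X0 → A X1; X1 → TX S; B → A X2; X2 → TZ X3; X3 → TX TY; C → B S; C → C X4; X4 → C X5; X5 → TX A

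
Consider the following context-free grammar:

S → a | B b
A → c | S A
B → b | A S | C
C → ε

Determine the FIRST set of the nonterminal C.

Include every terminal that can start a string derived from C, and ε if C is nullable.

We compute FIRST(C) using the standard algorithm.
FIRST(A) = {a, b, c}
FIRST(B) = {a, b, c, ε}
FIRST(C) = {ε}
FIRST(S) = {a, b, c}
Therefore, FIRST(C) = {ε}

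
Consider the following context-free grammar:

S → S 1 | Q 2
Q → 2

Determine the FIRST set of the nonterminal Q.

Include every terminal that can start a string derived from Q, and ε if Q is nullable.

We compute FIRST(Q) using the standard algorithm.
FIRST(Q) = {2}
FIRST(S) = {2}
Therefore, FIRST(Q) = {2}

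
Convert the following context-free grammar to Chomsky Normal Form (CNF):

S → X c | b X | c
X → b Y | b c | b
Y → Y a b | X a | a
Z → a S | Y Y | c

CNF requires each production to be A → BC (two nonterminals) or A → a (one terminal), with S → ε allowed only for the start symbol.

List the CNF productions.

TC → c; TB → b; S → c; X → b; TA → a; Y → a; Z → c; S → X TC; S → TB X; X → TB Y; X → TB TC; Y → Y X0; X0 → TA TB; Y → X TA; Z → TA S; Z → Y Y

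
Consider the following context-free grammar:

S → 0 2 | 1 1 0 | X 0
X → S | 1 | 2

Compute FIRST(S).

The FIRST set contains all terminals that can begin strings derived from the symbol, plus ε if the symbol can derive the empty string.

We compute FIRST(S) using the standard algorithm.
FIRST(S) = {0, 1, 2}
FIRST(X) = {0, 1, 2}
Therefore, FIRST(S) = {0, 1, 2}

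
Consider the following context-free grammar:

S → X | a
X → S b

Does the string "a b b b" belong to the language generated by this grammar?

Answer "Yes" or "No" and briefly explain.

Yes - a valid derivation exists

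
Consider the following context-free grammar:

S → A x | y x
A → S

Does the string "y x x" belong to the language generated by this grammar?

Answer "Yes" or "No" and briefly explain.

Yes - a valid derivation exists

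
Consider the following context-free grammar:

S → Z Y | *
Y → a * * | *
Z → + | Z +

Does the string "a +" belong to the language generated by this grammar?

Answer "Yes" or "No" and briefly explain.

No - no valid derivation exists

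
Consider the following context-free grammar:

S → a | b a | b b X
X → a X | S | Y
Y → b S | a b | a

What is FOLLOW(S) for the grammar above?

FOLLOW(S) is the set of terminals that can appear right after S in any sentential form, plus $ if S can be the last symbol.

We compute FOLLOW(S) using the standard algorithm.
FOLLOW(S) starts with {$}.
FIRST(S) = {a, b}
FIRST(X) = {a, b}
FIRST(Y) = {a, b}
FOLLOW(S) = {$}
FOLLOW(X) = {$}
FOLLOW(Y) = {$}
Therefore, FOLLOW(S) = {$}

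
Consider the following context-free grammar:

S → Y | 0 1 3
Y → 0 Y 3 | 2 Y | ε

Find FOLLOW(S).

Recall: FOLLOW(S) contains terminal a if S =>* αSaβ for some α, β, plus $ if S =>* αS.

We compute FOLLOW(S) using the standard algorithm.
FOLLOW(S) starts with {$}.
FIRST(S) = {0, 2, ε}
FIRST(Y) = {0, 2, ε}
FOLLOW(S) = {$}
FOLLOW(Y) = {$, 3}
Therefore, FOLLOW(S) = {$}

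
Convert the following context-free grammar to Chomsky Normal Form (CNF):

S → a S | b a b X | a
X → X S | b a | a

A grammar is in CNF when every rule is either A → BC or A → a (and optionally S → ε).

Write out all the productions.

TA → a; TB → b; S → a; X → a; S → TA S; S → TB X0; X0 → TA X1; X1 → TB X; X → X S; X → TB TA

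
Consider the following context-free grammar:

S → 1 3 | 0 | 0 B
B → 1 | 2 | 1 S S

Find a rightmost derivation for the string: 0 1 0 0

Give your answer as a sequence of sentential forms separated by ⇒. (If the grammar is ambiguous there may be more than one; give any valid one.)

S ⇒ 0 B ⇒ 0 1 S S ⇒ 0 1 S 0 ⇒ 0 1 0 0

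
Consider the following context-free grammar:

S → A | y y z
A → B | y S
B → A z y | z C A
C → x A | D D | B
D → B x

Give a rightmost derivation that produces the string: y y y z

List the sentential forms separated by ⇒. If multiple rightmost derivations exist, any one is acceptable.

S ⇒ A ⇒ y S ⇒ y y y z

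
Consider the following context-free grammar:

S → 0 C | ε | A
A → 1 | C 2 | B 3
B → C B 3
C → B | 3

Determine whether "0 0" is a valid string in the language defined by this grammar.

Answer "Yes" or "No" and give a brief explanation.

No - no valid derivation exists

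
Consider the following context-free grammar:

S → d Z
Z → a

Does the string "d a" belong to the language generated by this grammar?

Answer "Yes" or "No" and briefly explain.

Yes - a valid derivation exists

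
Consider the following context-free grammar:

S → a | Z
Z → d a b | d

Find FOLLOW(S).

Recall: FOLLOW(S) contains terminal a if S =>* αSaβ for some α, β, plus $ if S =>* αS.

We compute FOLLOW(S) using the standard algorithm.
FOLLOW(S) starts with {$}.
FIRST(S) = {a, d}
FIRST(Z) = {d}
FOLLOW(S) = {$}
FOLLOW(Z) = {$}
Therefore, FOLLOW(S) = {$}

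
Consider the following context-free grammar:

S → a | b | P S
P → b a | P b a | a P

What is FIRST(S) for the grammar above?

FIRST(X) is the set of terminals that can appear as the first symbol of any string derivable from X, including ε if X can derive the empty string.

We compute FIRST(S) using the standard algorithm.
FIRST(P) = {a, b}
FIRST(S) = {a, b}
Therefore, FIRST(S) = {a, b}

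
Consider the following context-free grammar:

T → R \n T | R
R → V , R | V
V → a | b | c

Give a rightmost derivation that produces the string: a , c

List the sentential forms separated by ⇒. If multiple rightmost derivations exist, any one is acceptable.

T ⇒ R ⇒ V , R ⇒ V , V ⇒ V , c ⇒ a , c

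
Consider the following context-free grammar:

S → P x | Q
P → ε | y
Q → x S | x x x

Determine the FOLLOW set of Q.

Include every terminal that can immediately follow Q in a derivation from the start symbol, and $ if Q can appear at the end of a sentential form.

We compute FOLLOW(Q) using the standard algorithm.
FOLLOW(S) starts with {$}.
FIRST(P) = {y, ε}
FIRST(Q) = {x}
FIRST(S) = {x, y}
FOLLOW(P) = {x}
FOLLOW(Q) = {$}
FOLLOW(S) = {$}
Therefore, FOLLOW(Q) = {$}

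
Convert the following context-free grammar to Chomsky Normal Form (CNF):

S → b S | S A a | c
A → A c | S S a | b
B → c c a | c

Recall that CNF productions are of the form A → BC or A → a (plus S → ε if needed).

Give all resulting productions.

TB → b; TA → a; S → c; TC → c; A → b; B → c; S → TB S; S → S X0; X0 → A TA; A → A TC; A → S X1; X1 → S TA; B → TC X2; X2 → TC TA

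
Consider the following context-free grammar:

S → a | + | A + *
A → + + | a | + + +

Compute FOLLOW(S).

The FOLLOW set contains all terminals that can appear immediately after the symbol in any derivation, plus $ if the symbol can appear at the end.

We compute FOLLOW(S) using the standard algorithm.
FOLLOW(S) starts with {$}.
FIRST(A) = {+, a}
FIRST(S) = {+, a}
FOLLOW(A) = {+}
FOLLOW(S) = {$}
Therefore, FOLLOW(S) = {$}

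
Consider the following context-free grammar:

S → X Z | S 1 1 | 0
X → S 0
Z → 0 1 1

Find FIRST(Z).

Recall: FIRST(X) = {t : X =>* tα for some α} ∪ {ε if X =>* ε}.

We compute FIRST(Z) using the standard algorithm.
FIRST(S) = {0}
FIRST(X) = {0}
FIRST(Z) = {0}
Therefore, FIRST(Z) = {0}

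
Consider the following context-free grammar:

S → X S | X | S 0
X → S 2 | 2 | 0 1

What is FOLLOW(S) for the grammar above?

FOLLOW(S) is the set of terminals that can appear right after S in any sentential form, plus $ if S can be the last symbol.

We compute FOLLOW(S) using the standard algorithm.
FOLLOW(S) starts with {$}.
FIRST(S) = {0, 2}
FIRST(X) = {0, 2}
FOLLOW(S) = {$, 0, 2}
FOLLOW(X) = {$, 0, 2}
Therefore, FOLLOW(S) = {$, 0, 2}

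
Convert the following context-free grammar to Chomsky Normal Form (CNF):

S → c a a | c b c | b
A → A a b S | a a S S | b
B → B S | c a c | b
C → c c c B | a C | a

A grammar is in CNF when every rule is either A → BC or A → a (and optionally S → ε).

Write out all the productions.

TC → c; TA → a; TB → b; S → b; A → b; B → b; C → a; S → TC X0; X0 → TA TA; S → TC X1; X1 → TB TC; A → A X2; X2 → TA X3; X3 → TB S; A → TA X4; X4 → TA X5; X5 → S S; B → B S; B → TC X6; X6 → TA TC; C → TC X7; X7 → TC X8; X8 → TC B; C → TA C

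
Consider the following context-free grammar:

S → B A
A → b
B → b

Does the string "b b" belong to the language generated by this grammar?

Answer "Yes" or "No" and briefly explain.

Yes - a valid derivation exists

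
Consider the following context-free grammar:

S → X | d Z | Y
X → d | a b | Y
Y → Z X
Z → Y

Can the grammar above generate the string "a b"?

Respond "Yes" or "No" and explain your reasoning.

Yes - a valid derivation exists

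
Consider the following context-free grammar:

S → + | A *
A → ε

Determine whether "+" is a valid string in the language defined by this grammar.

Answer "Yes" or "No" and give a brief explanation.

Yes - a valid derivation exists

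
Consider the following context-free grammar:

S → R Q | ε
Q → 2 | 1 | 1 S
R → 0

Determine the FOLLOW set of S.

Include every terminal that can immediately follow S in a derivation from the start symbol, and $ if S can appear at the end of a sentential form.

We compute FOLLOW(S) using the standard algorithm.
FOLLOW(S) starts with {$}.
FIRST(Q) = {1, 2}
FIRST(R) = {0}
FIRST(S) = {0, ε}
FOLLOW(Q) = {$}
FOLLOW(R) = {1, 2}
FOLLOW(S) = {$}
Therefore, FOLLOW(S) = {$}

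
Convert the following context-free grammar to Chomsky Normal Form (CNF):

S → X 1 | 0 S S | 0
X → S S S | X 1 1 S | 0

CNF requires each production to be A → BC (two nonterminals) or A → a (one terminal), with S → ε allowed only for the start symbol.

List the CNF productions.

T1 → 1; T0 → 0; S → 0; X → 0; S → X T1; S → T0 X0; X0 → S S; X → S X1; X1 → S S; X → X X2; X2 → T1 X3; X3 → T1 S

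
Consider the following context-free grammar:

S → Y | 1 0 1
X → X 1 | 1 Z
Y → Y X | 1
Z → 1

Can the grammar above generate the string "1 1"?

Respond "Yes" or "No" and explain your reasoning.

No - no valid derivation exists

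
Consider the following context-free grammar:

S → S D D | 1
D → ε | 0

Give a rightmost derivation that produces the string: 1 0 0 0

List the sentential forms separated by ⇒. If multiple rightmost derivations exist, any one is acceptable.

S ⇒ S D D ⇒ S D ⇒ S 0 ⇒ S D D 0 ⇒ S D 0 0 ⇒ S 0 0 0 ⇒ 1 0 0 0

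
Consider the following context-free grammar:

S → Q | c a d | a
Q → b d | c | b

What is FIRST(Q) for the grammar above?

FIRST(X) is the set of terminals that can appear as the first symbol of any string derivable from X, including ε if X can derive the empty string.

We compute FIRST(Q) using the standard algorithm.
FIRST(Q) = {b, c}
FIRST(S) = {a, b, c}
Therefore, FIRST(Q) = {b, c}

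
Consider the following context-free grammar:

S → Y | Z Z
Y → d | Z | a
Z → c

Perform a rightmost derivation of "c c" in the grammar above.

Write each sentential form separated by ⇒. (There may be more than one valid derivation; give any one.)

S ⇒ Z Z ⇒ Z c ⇒ c c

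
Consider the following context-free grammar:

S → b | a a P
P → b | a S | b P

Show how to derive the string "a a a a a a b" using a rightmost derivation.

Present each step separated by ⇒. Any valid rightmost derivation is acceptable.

S ⇒ a a P ⇒ a a a S ⇒ a a a a a P ⇒ a a a a a a S ⇒ a a a a a a b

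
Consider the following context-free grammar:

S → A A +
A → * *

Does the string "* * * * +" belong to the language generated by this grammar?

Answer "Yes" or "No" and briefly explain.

Yes - a valid derivation exists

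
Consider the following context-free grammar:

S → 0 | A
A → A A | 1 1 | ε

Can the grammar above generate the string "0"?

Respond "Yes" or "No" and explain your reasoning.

Yes - a valid derivation exists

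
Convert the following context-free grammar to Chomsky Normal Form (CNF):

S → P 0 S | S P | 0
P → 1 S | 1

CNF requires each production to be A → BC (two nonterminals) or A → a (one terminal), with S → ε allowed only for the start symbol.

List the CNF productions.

T0 → 0; S → 0; T1 → 1; P → 1; S → P X0; X0 → T0 S; S → S P; P → T1 S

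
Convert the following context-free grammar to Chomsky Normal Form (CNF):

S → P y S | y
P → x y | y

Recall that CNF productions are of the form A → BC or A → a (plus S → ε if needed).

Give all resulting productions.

TY → y; S → y; TX → x; P → y; S → P X0; X0 → TY S; P → TX TY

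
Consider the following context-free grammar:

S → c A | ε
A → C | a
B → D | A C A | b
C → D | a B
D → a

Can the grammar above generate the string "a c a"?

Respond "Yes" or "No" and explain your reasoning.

No - no valid derivation exists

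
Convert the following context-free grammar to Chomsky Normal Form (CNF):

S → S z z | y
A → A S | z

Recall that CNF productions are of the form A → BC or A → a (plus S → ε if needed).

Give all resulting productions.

TZ → z; S → y; A → z; S → S X0; X0 → TZ TZ; A → A S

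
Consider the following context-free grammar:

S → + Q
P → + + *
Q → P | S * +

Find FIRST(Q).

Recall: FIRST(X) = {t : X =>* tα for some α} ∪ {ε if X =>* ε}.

We compute FIRST(Q) using the standard algorithm.
FIRST(P) = {+}
FIRST(Q) = {+}
FIRST(S) = {+}
Therefore, FIRST(Q) = {+}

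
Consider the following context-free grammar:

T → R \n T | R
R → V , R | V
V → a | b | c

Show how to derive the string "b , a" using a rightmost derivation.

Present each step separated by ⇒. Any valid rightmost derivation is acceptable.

T ⇒ R ⇒ V , R ⇒ V , V ⇒ V , a ⇒ b , a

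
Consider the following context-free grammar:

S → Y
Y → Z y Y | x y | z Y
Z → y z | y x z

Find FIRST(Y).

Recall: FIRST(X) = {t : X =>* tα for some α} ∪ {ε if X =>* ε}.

We compute FIRST(Y) using the standard algorithm.
FIRST(S) = {x, y, z}
FIRST(Y) = {x, y, z}
FIRST(Z) = {y}
Therefore, FIRST(Y) = {x, y, z}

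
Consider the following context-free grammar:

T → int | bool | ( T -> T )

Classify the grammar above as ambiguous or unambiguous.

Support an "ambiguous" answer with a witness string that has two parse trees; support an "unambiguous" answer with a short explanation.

Unambiguous - every string in the language has a unique parse tree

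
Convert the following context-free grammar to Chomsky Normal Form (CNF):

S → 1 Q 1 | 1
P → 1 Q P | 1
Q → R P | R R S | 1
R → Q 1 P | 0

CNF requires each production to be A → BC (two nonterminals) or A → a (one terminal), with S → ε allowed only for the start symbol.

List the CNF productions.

T1 → 1; S → 1; P → 1; Q → 1; R → 0; S → T1 X0; X0 → Q T1; P → T1 X1; X1 → Q P; Q → R P; Q → R X2; X2 → R S; R → Q X3; X3 → T1 P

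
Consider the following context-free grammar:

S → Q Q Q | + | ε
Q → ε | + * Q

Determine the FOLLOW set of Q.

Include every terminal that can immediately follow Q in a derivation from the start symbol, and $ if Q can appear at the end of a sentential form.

We compute FOLLOW(Q) using the standard algorithm.
FOLLOW(S) starts with {$}.
FIRST(Q) = {+, ε}
FIRST(S) = {+, ε}
FOLLOW(Q) = {$, +}
FOLLOW(S) = {$}
Therefore, FOLLOW(Q) = {$, +}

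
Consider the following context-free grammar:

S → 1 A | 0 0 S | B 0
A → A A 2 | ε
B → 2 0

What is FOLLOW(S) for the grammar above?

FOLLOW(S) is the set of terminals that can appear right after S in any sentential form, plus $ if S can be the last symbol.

We compute FOLLOW(S) using the standard algorithm.
FOLLOW(S) starts with {$}.
FIRST(A) = {2, ε}
FIRST(B) = {2}
FIRST(S) = {0, 1, 2}
FOLLOW(A) = {$, 2}
FOLLOW(B) = {0}
FOLLOW(S) = {$}
Therefore, FOLLOW(S) = {$}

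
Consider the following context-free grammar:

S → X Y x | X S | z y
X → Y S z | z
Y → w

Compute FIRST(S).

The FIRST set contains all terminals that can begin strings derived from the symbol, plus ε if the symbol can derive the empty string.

We compute FIRST(S) using the standard algorithm.
FIRST(S) = {w, z}
FIRST(X) = {w, z}
FIRST(Y) = {w}
Therefore, FIRST(S) = {w, z}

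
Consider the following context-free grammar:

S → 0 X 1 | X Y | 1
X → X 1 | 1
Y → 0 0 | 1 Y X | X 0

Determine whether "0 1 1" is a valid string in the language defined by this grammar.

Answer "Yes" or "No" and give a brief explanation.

Yes - a valid derivation exists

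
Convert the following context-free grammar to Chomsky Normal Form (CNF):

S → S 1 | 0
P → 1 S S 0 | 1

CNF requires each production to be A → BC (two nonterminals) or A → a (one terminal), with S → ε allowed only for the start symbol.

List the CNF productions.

T1 → 1; S → 0; T0 → 0; P → 1; S → S T1; P → T1 X0; X0 → S X1; X1 → S T0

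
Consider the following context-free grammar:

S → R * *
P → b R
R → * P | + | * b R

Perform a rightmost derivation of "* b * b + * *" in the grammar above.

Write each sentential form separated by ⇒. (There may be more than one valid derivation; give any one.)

S ⇒ R * * ⇒ * b R * * ⇒ * b * b R * * ⇒ * b * b + * *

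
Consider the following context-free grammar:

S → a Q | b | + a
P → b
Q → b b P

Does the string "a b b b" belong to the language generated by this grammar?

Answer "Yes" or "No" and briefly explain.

Yes - a valid derivation exists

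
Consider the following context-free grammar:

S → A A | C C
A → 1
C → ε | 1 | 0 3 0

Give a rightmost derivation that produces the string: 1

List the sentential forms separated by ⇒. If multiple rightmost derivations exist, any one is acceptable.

S ⇒ C C ⇒ C ⇒ 1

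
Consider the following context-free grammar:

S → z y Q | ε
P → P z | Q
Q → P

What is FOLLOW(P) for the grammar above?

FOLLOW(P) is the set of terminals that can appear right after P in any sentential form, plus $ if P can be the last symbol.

We compute FOLLOW(P) using the standard algorithm.
FOLLOW(S) starts with {$}.
FIRST(P) = {}
FIRST(Q) = {}
FIRST(S) = {z, ε}
FOLLOW(P) = {$, z}
FOLLOW(Q) = {$, z}
FOLLOW(S) = {$}
Therefore, FOLLOW(P) = {$, z}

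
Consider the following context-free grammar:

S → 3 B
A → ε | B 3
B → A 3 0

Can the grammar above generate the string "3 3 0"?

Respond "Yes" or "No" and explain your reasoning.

Yes - a valid derivation exists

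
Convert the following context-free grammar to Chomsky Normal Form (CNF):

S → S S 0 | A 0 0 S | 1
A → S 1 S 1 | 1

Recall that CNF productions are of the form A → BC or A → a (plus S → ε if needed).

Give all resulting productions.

T0 → 0; S → 1; T1 → 1; A → 1; S → S X0; X0 → S T0; S → A X1; X1 → T0 X2; X2 → T0 S; A → S X3; X3 → T1 X4; X4 → S T1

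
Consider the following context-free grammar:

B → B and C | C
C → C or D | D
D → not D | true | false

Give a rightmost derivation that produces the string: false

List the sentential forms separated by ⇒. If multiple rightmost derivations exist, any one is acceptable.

B ⇒ C ⇒ D ⇒ false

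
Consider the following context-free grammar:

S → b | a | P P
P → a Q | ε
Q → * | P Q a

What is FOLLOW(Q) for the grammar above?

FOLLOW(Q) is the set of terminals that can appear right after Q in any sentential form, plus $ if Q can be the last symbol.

We compute FOLLOW(Q) using the standard algorithm.
FOLLOW(S) starts with {$}.
FIRST(P) = {a, ε}
FIRST(Q) = {*, a}
FIRST(S) = {a, b, ε}
FOLLOW(P) = {$, *, a}
FOLLOW(Q) = {$, *, a}
FOLLOW(S) = {$}
Therefore, FOLLOW(Q) = {$, *, a}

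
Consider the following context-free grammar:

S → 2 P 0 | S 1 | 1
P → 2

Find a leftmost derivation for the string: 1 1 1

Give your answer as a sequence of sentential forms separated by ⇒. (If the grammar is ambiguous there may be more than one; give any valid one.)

S ⇒ S 1 ⇒ S 1 1 ⇒ 1 1 1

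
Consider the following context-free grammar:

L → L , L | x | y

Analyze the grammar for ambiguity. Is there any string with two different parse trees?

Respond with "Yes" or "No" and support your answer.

Yes - the string 'x , y , y , y , x' has two distinct parse trees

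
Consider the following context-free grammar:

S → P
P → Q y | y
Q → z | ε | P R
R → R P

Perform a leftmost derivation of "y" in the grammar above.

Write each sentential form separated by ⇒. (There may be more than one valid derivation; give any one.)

S ⇒ P ⇒ Q y ⇒ y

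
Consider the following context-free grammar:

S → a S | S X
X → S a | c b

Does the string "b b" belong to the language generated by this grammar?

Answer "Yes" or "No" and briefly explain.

No - no valid derivation exists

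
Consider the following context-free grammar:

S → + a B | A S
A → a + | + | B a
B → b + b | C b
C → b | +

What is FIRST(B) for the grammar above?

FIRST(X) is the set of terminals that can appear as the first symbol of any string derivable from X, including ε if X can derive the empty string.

We compute FIRST(B) using the standard algorithm.
FIRST(A) = {+, a, b}
FIRST(B) = {+, b}
FIRST(C) = {+, b}
FIRST(S) = {+, a, b}
Therefore, FIRST(B) = {+, b}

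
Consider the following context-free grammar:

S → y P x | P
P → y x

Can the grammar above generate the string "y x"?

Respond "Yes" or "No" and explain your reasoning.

Yes - a valid derivation exists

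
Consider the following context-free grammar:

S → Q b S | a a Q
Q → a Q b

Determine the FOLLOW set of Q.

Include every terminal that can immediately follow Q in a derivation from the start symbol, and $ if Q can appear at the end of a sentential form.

We compute FOLLOW(Q) using the standard algorithm.
FOLLOW(S) starts with {$}.
FIRST(Q) = {a}
FIRST(S) = {a}
FOLLOW(Q) = {$, b}
FOLLOW(S) = {$}
Therefore, FOLLOW(Q) = {$, b}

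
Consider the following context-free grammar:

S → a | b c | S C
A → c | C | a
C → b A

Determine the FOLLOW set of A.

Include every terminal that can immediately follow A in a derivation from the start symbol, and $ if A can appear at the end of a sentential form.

We compute FOLLOW(A) using the standard algorithm.
FOLLOW(S) starts with {$}.
FIRST(A) = {a, b, c}
FIRST(C) = {b}
FIRST(S) = {a, b}
FOLLOW(A) = {$, b}
FOLLOW(C) = {$, b}
FOLLOW(S) = {$, b}
Therefore, FOLLOW(A) = {$, b}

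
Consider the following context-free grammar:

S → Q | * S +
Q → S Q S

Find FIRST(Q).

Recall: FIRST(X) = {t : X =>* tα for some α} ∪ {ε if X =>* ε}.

We compute FIRST(Q) using the standard algorithm.
FIRST(Q) = {*}
FIRST(S) = {*}
Therefore, FIRST(Q) = {*}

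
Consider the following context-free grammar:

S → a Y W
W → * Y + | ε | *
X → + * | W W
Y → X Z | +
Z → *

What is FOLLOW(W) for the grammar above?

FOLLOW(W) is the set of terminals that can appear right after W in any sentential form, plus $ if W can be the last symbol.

We compute FOLLOW(W) using the standard algorithm.
FOLLOW(S) starts with {$}.
FIRST(S) = {a}
FIRST(W) = {*, ε}
FIRST(X) = {*, +, ε}
FIRST(Y) = {*, +}
FIRST(Z) = {*}
FOLLOW(S) = {$}
FOLLOW(W) = {$, *}
FOLLOW(X) = {*}
FOLLOW(Y) = {$, *, +}
FOLLOW(Z) = {$, *, +}
Therefore, FOLLOW(W) = {$, *}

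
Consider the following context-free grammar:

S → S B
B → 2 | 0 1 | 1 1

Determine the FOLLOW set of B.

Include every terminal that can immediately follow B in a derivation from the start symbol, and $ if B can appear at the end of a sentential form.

We compute FOLLOW(B) using the standard algorithm.
FOLLOW(S) starts with {$}.
FIRST(B) = {0, 1, 2}
FIRST(S) = {}
FOLLOW(B) = {$, 0, 1, 2}
FOLLOW(S) = {$, 0, 1, 2}
Therefore, FOLLOW(B) = {$, 0, 1, 2}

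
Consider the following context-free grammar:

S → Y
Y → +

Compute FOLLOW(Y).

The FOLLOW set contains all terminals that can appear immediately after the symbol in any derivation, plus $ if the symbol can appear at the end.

We compute FOLLOW(Y) using the standard algorithm.
FOLLOW(S) starts with {$}.
FIRST(S) = {+}
FIRST(Y) = {+}
FOLLOW(S) = {$}
FOLLOW(Y) = {$}
Therefore, FOLLOW(Y) = {$}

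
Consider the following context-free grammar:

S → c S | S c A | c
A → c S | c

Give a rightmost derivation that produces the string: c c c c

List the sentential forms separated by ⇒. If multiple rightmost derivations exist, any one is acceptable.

S ⇒ c S ⇒ c c S ⇒ c c c S ⇒ c c c c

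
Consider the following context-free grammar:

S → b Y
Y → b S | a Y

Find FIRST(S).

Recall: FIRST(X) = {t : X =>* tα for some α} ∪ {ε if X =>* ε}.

We compute FIRST(S) using the standard algorithm.
FIRST(S) = {b}
FIRST(Y) = {a, b}
Therefore, FIRST(S) = {b}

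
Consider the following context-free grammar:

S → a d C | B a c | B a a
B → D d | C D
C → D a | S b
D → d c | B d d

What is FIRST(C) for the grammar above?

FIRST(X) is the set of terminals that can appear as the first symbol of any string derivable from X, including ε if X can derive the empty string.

We compute FIRST(C) using the standard algorithm.
FIRST(B) = {a, d}
FIRST(C) = {a, d}
FIRST(D) = {a, d}
FIRST(S) = {a, d}
Therefore, FIRST(C) = {a, d}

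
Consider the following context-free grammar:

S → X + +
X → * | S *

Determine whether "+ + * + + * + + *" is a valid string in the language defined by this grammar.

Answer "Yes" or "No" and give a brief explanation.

No - no valid derivation exists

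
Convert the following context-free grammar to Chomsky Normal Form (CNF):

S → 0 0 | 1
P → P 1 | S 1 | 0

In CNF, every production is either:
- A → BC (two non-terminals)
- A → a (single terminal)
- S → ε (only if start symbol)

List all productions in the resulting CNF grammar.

T0 → 0; S → 1; T1 → 1; P → 0; S → T0 T0; P → P T1; P → S T1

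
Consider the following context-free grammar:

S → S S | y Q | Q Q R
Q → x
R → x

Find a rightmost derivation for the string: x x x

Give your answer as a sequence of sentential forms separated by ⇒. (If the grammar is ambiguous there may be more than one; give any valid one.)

S ⇒ Q Q R ⇒ Q Q x ⇒ Q x x ⇒ x x x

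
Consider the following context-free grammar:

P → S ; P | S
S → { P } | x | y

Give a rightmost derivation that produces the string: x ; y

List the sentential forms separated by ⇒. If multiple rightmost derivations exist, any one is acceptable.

P ⇒ S ; P ⇒ S ; S ⇒ S ; y ⇒ x ; y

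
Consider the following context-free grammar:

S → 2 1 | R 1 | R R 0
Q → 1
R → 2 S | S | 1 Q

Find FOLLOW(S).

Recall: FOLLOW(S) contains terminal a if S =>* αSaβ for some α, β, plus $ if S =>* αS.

We compute FOLLOW(S) using the standard algorithm.
FOLLOW(S) starts with {$}.
FIRST(Q) = {1}
FIRST(R) = {1, 2}
FIRST(S) = {1, 2}
FOLLOW(Q) = {0, 1, 2}
FOLLOW(R) = {0, 1, 2}
FOLLOW(S) = {$, 0, 1, 2}
Therefore, FOLLOW(S) = {$, 0, 1, 2}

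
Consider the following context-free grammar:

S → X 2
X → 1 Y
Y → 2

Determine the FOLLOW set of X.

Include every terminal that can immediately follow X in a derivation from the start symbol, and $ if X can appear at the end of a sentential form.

We compute FOLLOW(X) using the standard algorithm.
FOLLOW(S) starts with {$}.
FIRST(S) = {1}
FIRST(X) = {1}
FIRST(Y) = {2}
FOLLOW(S) = {$}
FOLLOW(X) = {2}
FOLLOW(Y) = {2}
Therefore, FOLLOW(X) = {2}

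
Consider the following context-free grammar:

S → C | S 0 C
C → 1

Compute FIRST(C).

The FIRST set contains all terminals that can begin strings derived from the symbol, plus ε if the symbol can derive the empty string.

We compute FIRST(C) using the standard algorithm.
FIRST(C) = {1}
FIRST(S) = {1}
Therefore, FIRST(C) = {1}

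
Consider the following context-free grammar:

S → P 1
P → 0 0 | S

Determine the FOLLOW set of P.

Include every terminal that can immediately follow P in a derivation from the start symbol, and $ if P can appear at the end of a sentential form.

We compute FOLLOW(P) using the standard algorithm.
FOLLOW(S) starts with {$}.
FIRST(P) = {0}
FIRST(S) = {0}
FOLLOW(P) = {1}
FOLLOW(S) = {$, 1}
Therefore, FOLLOW(P) = {1}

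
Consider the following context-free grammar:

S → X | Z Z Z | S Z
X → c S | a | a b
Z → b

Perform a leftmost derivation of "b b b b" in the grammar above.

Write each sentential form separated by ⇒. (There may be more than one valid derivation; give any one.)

S ⇒ S Z ⇒ Z Z Z Z ⇒ b Z Z Z ⇒ b b Z Z ⇒ b b b Z ⇒ b b b b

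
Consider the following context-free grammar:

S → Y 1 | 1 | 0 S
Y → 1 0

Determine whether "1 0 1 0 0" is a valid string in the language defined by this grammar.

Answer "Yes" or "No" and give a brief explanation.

No - no valid derivation exists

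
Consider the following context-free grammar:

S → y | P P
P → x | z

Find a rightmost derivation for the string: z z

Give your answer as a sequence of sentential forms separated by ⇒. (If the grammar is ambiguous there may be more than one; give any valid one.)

S ⇒ P P ⇒ P z ⇒ z z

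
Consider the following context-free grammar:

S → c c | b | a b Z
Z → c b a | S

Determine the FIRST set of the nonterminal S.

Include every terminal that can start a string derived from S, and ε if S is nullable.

We compute FIRST(S) using the standard algorithm.
FIRST(S) = {a, b, c}
FIRST(Z) = {a, b, c}
Therefore, FIRST(S) = {a, b, c}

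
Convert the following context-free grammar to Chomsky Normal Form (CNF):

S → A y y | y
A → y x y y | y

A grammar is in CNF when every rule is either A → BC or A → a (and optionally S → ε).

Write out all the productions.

TY → y; S → y; TX → x; A → y; S → A X0; X0 → TY TY; A → TY X1; X1 → TX X2; X2 → TY TY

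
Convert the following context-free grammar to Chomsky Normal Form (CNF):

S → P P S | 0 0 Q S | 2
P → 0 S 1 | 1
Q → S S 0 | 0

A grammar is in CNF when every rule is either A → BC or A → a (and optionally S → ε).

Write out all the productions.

T0 → 0; S → 2; T1 → 1; P → 1; Q → 0; S → P X0; X0 → P S; S → T0 X1; X1 → T0 X2; X2 → Q S; P → T0 X3; X3 → S T1; Q → S X4; X4 → S T0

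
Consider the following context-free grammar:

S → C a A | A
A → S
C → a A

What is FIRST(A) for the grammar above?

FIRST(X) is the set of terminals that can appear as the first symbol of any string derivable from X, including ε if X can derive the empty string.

We compute FIRST(A) using the standard algorithm.
FIRST(A) = {a}
FIRST(C) = {a}
FIRST(S) = {a}
Therefore, FIRST(A) = {a}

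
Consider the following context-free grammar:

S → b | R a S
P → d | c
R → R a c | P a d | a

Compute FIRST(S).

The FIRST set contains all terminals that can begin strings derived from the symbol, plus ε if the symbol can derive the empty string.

We compute FIRST(S) using the standard algorithm.
FIRST(P) = {c, d}
FIRST(R) = {a, c, d}
FIRST(S) = {a, b, c, d}
Therefore, FIRST(S) = {a, b, c, d}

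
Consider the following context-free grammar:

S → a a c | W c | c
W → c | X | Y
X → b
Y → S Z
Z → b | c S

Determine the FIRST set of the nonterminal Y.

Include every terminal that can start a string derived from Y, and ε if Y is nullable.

We compute FIRST(Y) using the standard algorithm.
FIRST(S) = {a, b, c}
FIRST(W) = {a, b, c}
FIRST(X) = {b}
FIRST(Y) = {a, b, c}
FIRST(Z) = {b, c}
Therefore, FIRST(Y) = {a, b, c}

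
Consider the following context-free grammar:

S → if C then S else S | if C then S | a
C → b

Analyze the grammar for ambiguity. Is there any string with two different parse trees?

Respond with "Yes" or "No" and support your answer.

Yes - the string 'if b then if b then if b then a else a' has two distinct parse trees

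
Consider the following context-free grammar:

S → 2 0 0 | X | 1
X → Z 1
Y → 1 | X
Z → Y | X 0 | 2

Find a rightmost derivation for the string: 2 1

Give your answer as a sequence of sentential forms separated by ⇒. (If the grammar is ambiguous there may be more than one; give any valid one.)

S ⇒ X ⇒ Z 1 ⇒ 2 1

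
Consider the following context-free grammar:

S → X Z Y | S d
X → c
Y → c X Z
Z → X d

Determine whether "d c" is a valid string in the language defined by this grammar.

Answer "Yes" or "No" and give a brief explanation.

No - no valid derivation exists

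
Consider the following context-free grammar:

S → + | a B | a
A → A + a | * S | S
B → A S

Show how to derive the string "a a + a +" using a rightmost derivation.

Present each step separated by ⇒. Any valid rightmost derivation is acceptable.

S ⇒ a B ⇒ a A S ⇒ a A + ⇒ a A + a + ⇒ a S + a + ⇒ a a + a +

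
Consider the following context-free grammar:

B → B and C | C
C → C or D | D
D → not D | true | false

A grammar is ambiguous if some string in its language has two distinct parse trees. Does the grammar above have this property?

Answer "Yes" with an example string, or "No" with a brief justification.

No - the grammar is unambiguous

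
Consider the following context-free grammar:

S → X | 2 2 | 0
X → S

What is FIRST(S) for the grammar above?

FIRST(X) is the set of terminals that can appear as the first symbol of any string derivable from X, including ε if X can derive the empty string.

We compute FIRST(S) using the standard algorithm.
FIRST(S) = {0, 2}
FIRST(X) = {0, 2}
Therefore, FIRST(S) = {0, 2}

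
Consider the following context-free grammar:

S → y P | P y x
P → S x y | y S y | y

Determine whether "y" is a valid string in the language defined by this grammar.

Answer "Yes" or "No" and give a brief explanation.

No - no valid derivation exists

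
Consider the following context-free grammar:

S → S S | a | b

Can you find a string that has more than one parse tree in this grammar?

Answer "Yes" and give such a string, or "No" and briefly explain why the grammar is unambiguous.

Yes - the string 'b a b b b b' has two distinct parse trees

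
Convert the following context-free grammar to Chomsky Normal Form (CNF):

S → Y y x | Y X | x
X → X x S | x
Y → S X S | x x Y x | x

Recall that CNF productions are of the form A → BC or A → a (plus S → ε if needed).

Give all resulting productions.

TY → y; TX → x; S → x; X → x; Y → x; S → Y X0; X0 → TY TX; S → Y X; X → X X1; X1 → TX S; Y → S X2; X2 → X S; Y → TX X3; X3 → TX X4; X4 → Y TX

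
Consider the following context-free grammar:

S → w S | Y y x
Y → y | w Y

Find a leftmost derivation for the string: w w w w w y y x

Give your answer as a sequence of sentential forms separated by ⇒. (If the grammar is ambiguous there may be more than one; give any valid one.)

S ⇒ w S ⇒ w w S ⇒ w w w S ⇒ w w w Y y x ⇒ w w w w Y y x ⇒ w w w w w Y y x ⇒ w w w w w y y x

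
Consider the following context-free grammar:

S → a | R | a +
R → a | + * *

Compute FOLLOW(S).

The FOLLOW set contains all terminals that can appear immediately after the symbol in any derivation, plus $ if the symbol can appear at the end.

We compute FOLLOW(S) using the standard algorithm.
FOLLOW(S) starts with {$}.
FIRST(R) = {+, a}
FIRST(S) = {+, a}
FOLLOW(R) = {$}
FOLLOW(S) = {$}
Therefore, FOLLOW(S) = {$}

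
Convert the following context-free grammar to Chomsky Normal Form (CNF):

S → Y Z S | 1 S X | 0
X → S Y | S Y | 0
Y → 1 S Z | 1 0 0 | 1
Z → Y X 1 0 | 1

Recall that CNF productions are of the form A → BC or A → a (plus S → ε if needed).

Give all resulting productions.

T1 → 1; S → 0; X → 0; T0 → 0; Y → 1; Z → 1; S → Y X0; X0 → Z S; S → T1 X1; X1 → S X; X → S Y; X → S Y; Y → T1 X2; X2 → S Z; Y → T1 X3; X3 → T0 T0; Z → Y X4; X4 → X X5; X5 → T1 T0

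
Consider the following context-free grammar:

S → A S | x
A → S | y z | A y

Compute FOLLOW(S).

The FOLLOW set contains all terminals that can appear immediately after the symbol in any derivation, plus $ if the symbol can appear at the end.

We compute FOLLOW(S) using the standard algorithm.
FOLLOW(S) starts with {$}.
FIRST(A) = {x, y}
FIRST(S) = {x, y}
FOLLOW(A) = {x, y}
FOLLOW(S) = {$, x, y}
Therefore, FOLLOW(S) = {$, x, y}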